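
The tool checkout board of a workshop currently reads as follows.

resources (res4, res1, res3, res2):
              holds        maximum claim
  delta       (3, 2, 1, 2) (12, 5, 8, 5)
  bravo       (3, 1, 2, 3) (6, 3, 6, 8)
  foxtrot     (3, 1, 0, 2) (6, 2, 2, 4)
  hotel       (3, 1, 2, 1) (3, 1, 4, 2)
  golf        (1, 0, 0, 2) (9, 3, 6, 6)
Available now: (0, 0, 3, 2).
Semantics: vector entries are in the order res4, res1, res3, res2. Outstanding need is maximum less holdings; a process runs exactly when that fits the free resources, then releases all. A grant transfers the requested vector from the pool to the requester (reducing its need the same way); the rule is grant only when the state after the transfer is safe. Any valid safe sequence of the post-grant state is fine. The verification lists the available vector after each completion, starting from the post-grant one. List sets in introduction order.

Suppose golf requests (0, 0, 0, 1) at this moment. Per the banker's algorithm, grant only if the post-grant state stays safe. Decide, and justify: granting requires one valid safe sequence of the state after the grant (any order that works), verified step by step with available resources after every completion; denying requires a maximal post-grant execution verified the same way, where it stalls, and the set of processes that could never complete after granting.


DENY. Granting would leave the state unsafe.
Key observation: after hotel, foxtrot the pool peaks at (6, 2, 5, 4), and each blocked process is short somewhere: delta on res4, res1, res3; bravo on res2; golf on res4, res1, res3.
On the post-grant state, hotel, foxtrot is a maximal run — nothing extends it. Verifying each step:
  pool = (0, 0, 3, 1)
  run hotel (needs (0, 0, 2, 1), free (0, 0, 3, 1)); after release of (3, 1, 2, 1) the pool is (3, 1, 5, 2)
  run foxtrot (needs (3, 1, 2, 2), free (3, 1, 5, 2)); after release of (3, 1, 0, 2) the pool is (6, 2, 5, 4)
  delta cannot run: need (9, 3, 7, 3) vs free (6, 2, 5, 4) (insufficient res4, res1 and res3)
  bravo cannot run: need (3, 2, 4, 5) vs free (6, 2, 5, 4) (insufficient res2)
  golf cannot run: need (8, 3, 6, 3) vs free (6, 2, 5, 4) (insufficient res4, res1 and res3)
Had the request been granted, delta, bravo and golf could never finish.


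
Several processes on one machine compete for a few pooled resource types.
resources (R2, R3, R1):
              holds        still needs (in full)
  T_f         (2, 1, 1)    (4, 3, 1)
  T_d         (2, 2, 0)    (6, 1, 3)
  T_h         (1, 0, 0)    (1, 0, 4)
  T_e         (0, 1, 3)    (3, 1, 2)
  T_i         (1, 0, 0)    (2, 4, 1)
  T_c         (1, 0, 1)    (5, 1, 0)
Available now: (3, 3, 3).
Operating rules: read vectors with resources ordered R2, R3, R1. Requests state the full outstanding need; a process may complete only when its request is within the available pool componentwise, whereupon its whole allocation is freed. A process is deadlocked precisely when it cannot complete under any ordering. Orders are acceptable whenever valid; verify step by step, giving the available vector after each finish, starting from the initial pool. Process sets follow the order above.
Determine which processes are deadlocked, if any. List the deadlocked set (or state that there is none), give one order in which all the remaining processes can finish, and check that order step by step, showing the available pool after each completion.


The deadlocked set is empty.
Key observation: there is always a runnable process — T_e first — so the state unwinds completely.
One completion order for the rest: T_e, T_h, T_f, T_c, T_i, T_d. Walking it through:
  pool = (3, 3, 3)
  T_e: need (3, 1, 2) fits (3, 3, 3); releases (0, 1, 3), pool now (3, 4, 6)
  T_h: need (1, 0, 4) fits (3, 4, 6); releases (1, 0, 0), pool now (4, 4, 6)
  T_f: need (4, 3, 1) fits (4, 4, 6); releases (2, 1, 1), pool now (6, 5, 7)
  T_c: need (5, 1, 0) fits (6, 5, 7); releases (1, 0, 1), pool now (7, 5, 8)
  T_i: need (2, 4, 1) fits (7, 5, 8); releases (1, 0, 0), pool now (8, 5, 8)
  T_d: need (6, 1, 3) fits (8, 5, 8); releases (2, 2, 0), pool now (10, 7, 8)


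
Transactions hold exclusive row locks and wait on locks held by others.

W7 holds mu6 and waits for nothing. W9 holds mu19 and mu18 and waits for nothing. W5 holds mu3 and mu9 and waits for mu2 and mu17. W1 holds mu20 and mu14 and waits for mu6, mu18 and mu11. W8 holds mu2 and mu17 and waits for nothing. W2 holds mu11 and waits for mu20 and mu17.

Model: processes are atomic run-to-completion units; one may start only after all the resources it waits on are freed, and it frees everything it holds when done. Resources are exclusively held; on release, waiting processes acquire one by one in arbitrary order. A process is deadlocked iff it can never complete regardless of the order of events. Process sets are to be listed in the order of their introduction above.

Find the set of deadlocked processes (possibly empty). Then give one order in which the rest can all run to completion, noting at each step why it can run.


Deadlocked set: W1 and W2.
Key observation: W1 -> W2 -> W1 is a circular wait — nothing in it can go first; no other process is dragged down with it.
The rest can finish in the order W8, W5, W7, W9.
Step-by-step check:
  run W8 (it waits on nothing); releases mu2 and mu17
  W5 waits on mu2 and mu17 — all released -> runs and releases mu3 and mu9
  run W7 (it waits on nothing); releases mu6
  run W9 (it waits on nothing); releases mu19 and mu18


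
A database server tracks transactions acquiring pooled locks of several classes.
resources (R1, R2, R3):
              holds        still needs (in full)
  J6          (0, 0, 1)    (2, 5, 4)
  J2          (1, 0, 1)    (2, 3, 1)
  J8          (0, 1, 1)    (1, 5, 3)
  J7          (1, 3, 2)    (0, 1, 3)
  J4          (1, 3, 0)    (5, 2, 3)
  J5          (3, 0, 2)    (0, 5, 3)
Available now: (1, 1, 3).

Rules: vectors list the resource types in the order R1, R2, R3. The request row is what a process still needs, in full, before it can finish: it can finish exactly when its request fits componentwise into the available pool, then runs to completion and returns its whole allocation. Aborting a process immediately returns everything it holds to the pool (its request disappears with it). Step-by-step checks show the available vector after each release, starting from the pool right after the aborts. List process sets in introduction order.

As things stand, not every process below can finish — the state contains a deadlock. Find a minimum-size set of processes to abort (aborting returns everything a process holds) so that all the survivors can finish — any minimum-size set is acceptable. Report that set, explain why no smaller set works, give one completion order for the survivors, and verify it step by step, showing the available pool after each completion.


The answer: abort J8.
Key observation: J6 was stuck for good until J8 gave back (0, 1, 1); in the order shown it finishes at step 3.
Minimality: the empty abort set fails — the state is deadlocked as it stands.
The survivors complete as J7, J2, J6, J5, J4. Check, step by step (starting from the post-abort pool):
  pool = (1, 2, 4)
  J7 needs (0, 1, 3) <= (1, 2, 4) -> finishes; pool += (1, 3, 2) = (2, 5, 6)
  J2 needs (2, 3, 1) <= (2, 5, 6) -> finishes; pool += (1, 0, 1) = (3, 5, 7)
  J6 needs (2, 5, 4) <= (3, 5, 7) -> finishes; pool += (0, 0, 1) = (3, 5, 8)
  J5 needs (0, 5, 3) <= (3, 5, 8) -> finishes; pool += (3, 0, 2) = (6, 5, 10)
  J4 needs (5, 2, 3) <= (6, 5, 10) -> finishes; pool += (1, 3, 0) = (7, 8, 10)


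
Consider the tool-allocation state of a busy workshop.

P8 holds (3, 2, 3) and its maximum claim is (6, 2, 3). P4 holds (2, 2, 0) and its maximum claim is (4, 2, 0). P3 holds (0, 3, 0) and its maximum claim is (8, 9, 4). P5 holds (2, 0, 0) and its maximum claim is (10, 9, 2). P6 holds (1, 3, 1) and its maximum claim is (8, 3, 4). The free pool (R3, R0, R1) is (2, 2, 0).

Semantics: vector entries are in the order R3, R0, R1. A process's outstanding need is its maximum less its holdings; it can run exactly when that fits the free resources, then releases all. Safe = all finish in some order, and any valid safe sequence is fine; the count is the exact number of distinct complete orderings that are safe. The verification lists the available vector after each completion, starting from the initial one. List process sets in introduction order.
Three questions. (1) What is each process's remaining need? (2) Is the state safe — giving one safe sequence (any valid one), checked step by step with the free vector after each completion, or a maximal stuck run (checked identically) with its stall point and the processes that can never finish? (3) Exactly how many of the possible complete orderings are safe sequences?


(1) Outstanding need per process (order R3, R0, R1):
  P8: (3, 0, 0)
  P4: (2, 0, 0)
  P3: (8, 6, 4)
  P5: (8, 9, 2)
  P6: (7, 0, 3)
(2) SAFE. One safe sequence: P4, P8, P6, P3, P5.
Key observation: the order's first zero-slack moment is P4 ((2, 0, 0) needed, (2, 2, 0) free — a requested resource with nothing to spare).
Verifying each step:
  pool = (2, 2, 0)
  P4 needs (2, 0, 0) <= (2, 2, 0) -> finishes; pool += (2, 2, 0) = (4, 4, 0)
  P8 needs (3, 0, 0) <= (4, 4, 0) -> finishes; pool += (3, 2, 3) = (7, 6, 3)
  P6 needs (7, 0, 3) <= (7, 6, 3) -> finishes; pool += (1, 3, 1) = (8, 9, 4)
  P3 needs (8, 6, 4) <= (8, 9, 4) -> finishes; pool += (0, 3, 0) = (8, 12, 4)
  P5 needs (8, 9, 2) <= (8, 12, 4) -> finishes; pool += (2, 0, 0) = (10, 12, 4)
(3) The exact count: 2 of the possible complete orderings are safe sequences.


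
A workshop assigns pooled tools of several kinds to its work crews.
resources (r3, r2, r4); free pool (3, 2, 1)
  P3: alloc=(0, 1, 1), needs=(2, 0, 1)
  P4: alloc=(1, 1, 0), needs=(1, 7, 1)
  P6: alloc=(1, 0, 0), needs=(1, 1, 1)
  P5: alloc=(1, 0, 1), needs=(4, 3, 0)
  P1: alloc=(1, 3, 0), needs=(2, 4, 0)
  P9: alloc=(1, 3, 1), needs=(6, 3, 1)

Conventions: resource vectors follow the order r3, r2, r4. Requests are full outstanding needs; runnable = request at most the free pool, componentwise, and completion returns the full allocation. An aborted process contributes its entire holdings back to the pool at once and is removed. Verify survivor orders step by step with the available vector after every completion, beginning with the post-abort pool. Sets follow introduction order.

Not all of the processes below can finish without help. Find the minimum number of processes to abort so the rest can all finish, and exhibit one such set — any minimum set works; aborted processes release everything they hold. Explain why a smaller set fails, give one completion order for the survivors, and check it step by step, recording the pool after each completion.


Abort P1.
Key observation: aborting P1 returns (1, 3, 0), and P9 — hopeless before — runs at step 3 with the returned capacity in the pool.
No smaller set exists: with zero aborts the deadlock remains.
The survivors complete as P5, P6, P9, P3, P4. Step-by-step check (starting from the post-abort pool):
  pool = (4, 5, 1)
  run P5 (needs (4, 3, 0), free (4, 5, 1)); after release of (1, 0, 1) the pool is (5, 5, 2)
  run P6 (needs (1, 1, 1), free (5, 5, 2)); after release of (1, 0, 0) the pool is (6, 5, 2)
  run P9 (needs (6, 3, 1), free (6, 5, 2)); after release of (1, 3, 1) the pool is (7, 8, 3)
  run P3 (needs (2, 0, 1), free (7, 8, 3)); after release of (0, 1, 1) the pool is (7, 9, 4)
  run P4 (needs (1, 7, 1), free (7, 9, 4)); after release of (1, 1, 0) the pool is (8, 10, 4)


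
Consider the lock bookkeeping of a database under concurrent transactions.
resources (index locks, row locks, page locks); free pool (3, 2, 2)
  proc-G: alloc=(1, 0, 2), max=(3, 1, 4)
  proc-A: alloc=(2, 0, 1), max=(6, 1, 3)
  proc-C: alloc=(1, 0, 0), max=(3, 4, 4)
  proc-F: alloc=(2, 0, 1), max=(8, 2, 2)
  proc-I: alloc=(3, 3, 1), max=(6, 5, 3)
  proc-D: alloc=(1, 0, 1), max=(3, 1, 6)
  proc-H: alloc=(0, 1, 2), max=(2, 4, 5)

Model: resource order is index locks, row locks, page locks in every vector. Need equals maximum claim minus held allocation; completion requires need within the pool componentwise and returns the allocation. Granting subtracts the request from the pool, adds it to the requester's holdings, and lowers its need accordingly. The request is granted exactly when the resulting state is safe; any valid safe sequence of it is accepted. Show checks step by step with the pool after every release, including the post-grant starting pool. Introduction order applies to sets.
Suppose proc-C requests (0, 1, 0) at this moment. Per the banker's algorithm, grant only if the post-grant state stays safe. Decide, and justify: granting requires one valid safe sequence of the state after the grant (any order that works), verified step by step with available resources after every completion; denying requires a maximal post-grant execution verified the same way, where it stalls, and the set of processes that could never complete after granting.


DENY: after the grant no complete ordering would exist.
Key observation: the pool after proc-G, proc-A, proc-D is (7, 1, 6); every surviving request exceeds it in row locks, so progress ends there.
After a pretend grant, a maximal execution: proc-G, proc-A, proc-D — then nothing else fits. Step-by-step check:
  pool = (3, 1, 2)
  run proc-G (needs (2, 1, 2), free (3, 1, 2)); after release of (1, 0, 2) the pool is (4, 1, 4)
  run proc-A (needs (4, 1, 2), free (4, 1, 4)); after release of (2, 0, 1) the pool is (6, 1, 5)
  run proc-D (needs (2, 1, 5), free (6, 1, 5)); after release of (1, 0, 1) the pool is (7, 1, 6)
  proc-C still needs (2, 3, 4) but only (7, 1, 6) is free — short on row locks
  proc-F still needs (6, 2, 1) but only (7, 1, 6) is free — short on row locks
  proc-I still needs (3, 2, 2) but only (7, 1, 6) is free — short on row locks
  proc-H still needs (2, 3, 3) but only (7, 1, 6) is free — short on row locks
Post-grant, the permanently blocked set is proc-C, proc-F, proc-I and proc-H.


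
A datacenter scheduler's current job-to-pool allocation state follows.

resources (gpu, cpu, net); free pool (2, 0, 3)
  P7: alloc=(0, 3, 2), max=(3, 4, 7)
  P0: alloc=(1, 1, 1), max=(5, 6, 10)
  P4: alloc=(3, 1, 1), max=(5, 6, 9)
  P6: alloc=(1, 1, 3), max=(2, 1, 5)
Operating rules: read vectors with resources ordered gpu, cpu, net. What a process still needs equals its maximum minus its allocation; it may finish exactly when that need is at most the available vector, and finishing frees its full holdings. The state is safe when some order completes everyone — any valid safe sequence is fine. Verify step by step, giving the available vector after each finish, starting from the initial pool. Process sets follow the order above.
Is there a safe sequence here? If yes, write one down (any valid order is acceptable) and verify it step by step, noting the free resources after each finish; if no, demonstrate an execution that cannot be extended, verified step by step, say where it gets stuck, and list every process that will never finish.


UNSAFE.
Key observation: cpu is the bottleneck — with P6, P7 done the pool holds (3, 4, 8), short of every remaining need.
Going as far as possible: P6, P7; after that, nothing fits. Walking it through:
  pool = (2, 0, 3)
  run P6 (needs (1, 0, 2), free (2, 0, 3)); after release of (1, 1, 3) the pool is (3, 1, 6)
  run P7 (needs (3, 1, 5), free (3, 1, 6)); after release of (0, 3, 2) the pool is (3, 4, 8)
  blocked: P0 wants (4, 5, 9), pool (3, 4, 8) — not enough gpu, cpu and net
  blocked: P4 wants (2, 5, 8), pool (3, 4, 8) — not enough cpu
Processes that can never finish: P0 and P4.


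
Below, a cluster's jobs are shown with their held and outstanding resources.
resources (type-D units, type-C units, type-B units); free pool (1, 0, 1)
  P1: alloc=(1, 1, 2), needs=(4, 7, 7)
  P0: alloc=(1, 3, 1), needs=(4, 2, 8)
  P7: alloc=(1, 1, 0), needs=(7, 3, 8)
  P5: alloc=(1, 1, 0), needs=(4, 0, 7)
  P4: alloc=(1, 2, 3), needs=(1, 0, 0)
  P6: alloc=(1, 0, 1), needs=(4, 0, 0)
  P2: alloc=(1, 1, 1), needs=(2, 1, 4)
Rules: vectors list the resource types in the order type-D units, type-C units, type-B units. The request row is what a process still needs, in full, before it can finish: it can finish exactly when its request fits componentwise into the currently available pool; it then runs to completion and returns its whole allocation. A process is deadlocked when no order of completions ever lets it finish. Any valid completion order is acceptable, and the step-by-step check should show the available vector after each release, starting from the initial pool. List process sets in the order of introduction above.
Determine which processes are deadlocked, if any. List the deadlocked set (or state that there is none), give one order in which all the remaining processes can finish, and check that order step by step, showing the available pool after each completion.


The deadlocked set is P1, P0, P7, P5 and P6.
Key observation: type-D units is the bottleneck — with P4, P2 done the pool holds (3, 3, 5), short of every remaining need.
The rest can finish in the order P4, P2. Step-by-step check:
  pool = (1, 0, 1)
  P4: need (1, 0, 0) fits (1, 0, 1); releases (1, 2, 3), pool now (2, 2, 4)
  P2: need (2, 1, 4) fits (2, 2, 4); releases (1, 1, 1), pool now (3, 3, 5)
The stuck group stays short no matter what:
  P1 cannot run: need (4, 7, 7) vs free (3, 3, 5) (insufficient type-D units, type-C units and type-B units)
  P0 cannot run: need (4, 2, 8) vs free (3, 3, 5) (insufficient type-D units and type-B units)
  P7 cannot run: need (7, 3, 8) vs free (3, 3, 5) (insufficient type-D units and type-B units)
  P5 cannot run: need (4, 0, 7) vs free (3, 3, 5) (insufficient type-D units and type-B units)
  P6 cannot run: need (4, 0, 0) vs free (3, 3, 5) (insufficient type-D units)


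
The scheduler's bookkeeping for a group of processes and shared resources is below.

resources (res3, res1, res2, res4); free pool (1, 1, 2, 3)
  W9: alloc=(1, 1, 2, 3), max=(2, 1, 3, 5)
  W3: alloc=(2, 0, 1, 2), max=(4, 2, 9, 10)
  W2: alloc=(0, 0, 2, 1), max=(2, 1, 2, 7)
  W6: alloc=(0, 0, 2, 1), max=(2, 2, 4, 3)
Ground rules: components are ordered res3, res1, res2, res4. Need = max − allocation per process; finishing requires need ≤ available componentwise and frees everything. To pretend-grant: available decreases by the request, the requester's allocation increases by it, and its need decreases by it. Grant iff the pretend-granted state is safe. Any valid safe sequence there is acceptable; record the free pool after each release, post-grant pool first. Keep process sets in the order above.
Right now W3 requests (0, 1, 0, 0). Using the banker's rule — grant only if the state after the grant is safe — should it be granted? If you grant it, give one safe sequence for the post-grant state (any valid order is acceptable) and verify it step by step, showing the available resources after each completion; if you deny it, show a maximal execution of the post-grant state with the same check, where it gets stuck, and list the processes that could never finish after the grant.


DENY: after the grant no complete ordering would exist.
Key observation: after W9, W2 the pool peaks at (2, 1, 6, 7), and each blocked process is short somewhere: W3 on res2, res4; W6 on res1.
Pretend the grant happened; the run W9, W2 goes as far as possible. Step-by-step check:
  pool = (1, 0, 2, 3)
  W9: need (1, 0, 1, 2) fits (1, 0, 2, 3); releases (1, 1, 2, 3), pool now (2, 1, 4, 6)
  W2: need (2, 1, 0, 6) fits (2, 1, 4, 6); releases (0, 0, 2, 1), pool now (2, 1, 6, 7)
  blocked: W3 wants (2, 1, 8, 8), pool (2, 1, 6, 7) — not enough res2 and res4
  blocked: W6 wants (2, 2, 2, 2), pool (2, 1, 6, 7) — not enough res1
Had the request been granted, W3 and W6 could never finish.


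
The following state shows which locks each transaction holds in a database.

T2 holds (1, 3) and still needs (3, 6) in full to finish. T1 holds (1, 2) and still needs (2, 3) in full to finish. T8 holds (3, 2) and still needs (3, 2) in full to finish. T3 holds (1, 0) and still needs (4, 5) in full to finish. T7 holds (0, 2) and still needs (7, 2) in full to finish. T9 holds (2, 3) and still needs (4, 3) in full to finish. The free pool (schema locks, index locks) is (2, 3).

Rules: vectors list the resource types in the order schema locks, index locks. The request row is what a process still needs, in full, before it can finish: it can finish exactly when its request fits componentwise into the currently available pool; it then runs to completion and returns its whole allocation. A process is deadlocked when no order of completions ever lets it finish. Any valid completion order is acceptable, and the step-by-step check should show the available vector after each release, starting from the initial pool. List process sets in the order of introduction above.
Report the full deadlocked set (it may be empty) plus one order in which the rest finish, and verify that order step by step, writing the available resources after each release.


No process is deadlocked.
Key observation: T1 can run right away; the returned allocation unlocks the remaining processes in turn.
One completion order for the rest: T1, T8, T3, T7, T2, T9. Check, step by step:
  pool = (2, 3)
  T1: need (2, 3) fits (2, 3); releases (1, 2), pool now (3, 5)
  T8: need (3, 2) fits (3, 5); releases (3, 2), pool now (6, 7)
  T3: need (4, 5) fits (6, 7); releases (1, 0), pool now (7, 7)
  T7: need (7, 2) fits (7, 7); releases (0, 2), pool now (7, 9)
  T2: need (3, 6) fits (7, 9); releases (1, 3), pool now (8, 12)
  T9: need (4, 3) fits (8, 12); releases (2, 3), pool now (10, 15)


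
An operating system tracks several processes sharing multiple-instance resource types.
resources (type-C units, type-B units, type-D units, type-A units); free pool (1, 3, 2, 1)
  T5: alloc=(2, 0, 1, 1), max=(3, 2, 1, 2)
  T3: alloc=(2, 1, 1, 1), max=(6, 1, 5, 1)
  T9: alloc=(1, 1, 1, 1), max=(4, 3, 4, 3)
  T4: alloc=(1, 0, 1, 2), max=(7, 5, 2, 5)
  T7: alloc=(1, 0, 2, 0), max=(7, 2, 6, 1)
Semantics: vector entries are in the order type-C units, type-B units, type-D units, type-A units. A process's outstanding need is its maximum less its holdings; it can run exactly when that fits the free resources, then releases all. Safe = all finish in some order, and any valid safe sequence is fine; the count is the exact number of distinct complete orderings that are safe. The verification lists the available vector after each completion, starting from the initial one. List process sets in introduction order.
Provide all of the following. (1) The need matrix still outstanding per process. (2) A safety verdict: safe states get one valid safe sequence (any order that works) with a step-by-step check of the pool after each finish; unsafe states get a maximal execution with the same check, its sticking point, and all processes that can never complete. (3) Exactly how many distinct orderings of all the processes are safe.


(1) Need matrix, components ordered type-C units, type-B units, type-D units, type-A units:
  T5: (1, 2, 0, 1)
  T3: (4, 0, 4, 0)
  T9: (3, 2, 3, 2)
  T4: (6, 5, 1, 3)
  T7: (6, 2, 4, 1)
(2) SAFE. One safe sequence: T5, T9, T3, T7, T4.
Key observation: the first exact fit in this order is T5 — it needs (1, 2, 0, 1) with (1, 3, 2, 1) free, meeting a requested resource to the last unit.
Step-by-step check:
  pool = (1, 3, 2, 1)
  run T5 (needs (1, 2, 0, 1), free (1, 3, 2, 1)); after release of (2, 0, 1, 1) the pool is (3, 3, 3, 2)
  run T9 (needs (3, 2, 3, 2), free (3, 3, 3, 2)); after release of (1, 1, 1, 1) the pool is (4, 4, 4, 3)
  run T3 (needs (4, 0, 4, 0), free (4, 4, 4, 3)); after release of (2, 1, 1, 1) the pool is (6, 5, 5, 4)
  run T7 (needs (6, 2, 4, 1), free (6, 5, 5, 4)); after release of (1, 0, 2, 0) the pool is (7, 5, 7, 4)
  run T4 (needs (6, 5, 1, 3), free (7, 5, 7, 4)); after release of (1, 0, 1, 2) the pool is (8, 5, 8, 6)
(3) The exact count: 2 of the possible complete orderings are safe sequences.


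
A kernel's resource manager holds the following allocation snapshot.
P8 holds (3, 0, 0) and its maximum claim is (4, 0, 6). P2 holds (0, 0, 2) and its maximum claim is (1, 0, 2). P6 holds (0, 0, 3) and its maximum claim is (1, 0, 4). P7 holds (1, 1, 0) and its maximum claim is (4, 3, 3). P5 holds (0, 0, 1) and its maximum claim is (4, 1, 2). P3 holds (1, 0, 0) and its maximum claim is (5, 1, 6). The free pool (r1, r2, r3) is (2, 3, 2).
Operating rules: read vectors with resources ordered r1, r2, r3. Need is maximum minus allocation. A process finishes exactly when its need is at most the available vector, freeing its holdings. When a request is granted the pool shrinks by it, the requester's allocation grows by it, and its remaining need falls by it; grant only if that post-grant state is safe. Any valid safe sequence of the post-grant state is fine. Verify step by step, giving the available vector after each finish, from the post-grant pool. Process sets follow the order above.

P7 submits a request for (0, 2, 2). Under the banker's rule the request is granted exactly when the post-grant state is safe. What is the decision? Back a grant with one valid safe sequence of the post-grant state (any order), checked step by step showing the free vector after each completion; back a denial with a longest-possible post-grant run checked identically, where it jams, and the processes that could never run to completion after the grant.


DENY. Granting would leave the state unsafe.
Key observation: after P2, P6 the pool peaks at (2, 1, 5), and each blocked process is short somewhere: P8 on r3; P7 on r1; P5 on r1; P3 on r1, r3.
Pretend the grant happened; the run P2, P6 goes as far as possible. Walking it through:
  pool = (2, 1, 0)
  run P2 (needs (1, 0, 0), free (2, 1, 0)); after release of (0, 0, 2) the pool is (2, 1, 2)
  run P6 (needs (1, 0, 1), free (2, 1, 2)); after release of (0, 0, 3) the pool is (2, 1, 5)
  P8 still needs (1, 0, 6) but only (2, 1, 5) is free — short on r3
  P7 still needs (3, 0, 1) but only (2, 1, 5) is free — short on r1
  P5 still needs (4, 1, 1) but only (2, 1, 5) is free — short on r1
  P3 still needs (4, 1, 6) but only (2, 1, 5) is free — short on r1 and r3
Processes that could never finish after the grant: P8, P7, P5 and P3.


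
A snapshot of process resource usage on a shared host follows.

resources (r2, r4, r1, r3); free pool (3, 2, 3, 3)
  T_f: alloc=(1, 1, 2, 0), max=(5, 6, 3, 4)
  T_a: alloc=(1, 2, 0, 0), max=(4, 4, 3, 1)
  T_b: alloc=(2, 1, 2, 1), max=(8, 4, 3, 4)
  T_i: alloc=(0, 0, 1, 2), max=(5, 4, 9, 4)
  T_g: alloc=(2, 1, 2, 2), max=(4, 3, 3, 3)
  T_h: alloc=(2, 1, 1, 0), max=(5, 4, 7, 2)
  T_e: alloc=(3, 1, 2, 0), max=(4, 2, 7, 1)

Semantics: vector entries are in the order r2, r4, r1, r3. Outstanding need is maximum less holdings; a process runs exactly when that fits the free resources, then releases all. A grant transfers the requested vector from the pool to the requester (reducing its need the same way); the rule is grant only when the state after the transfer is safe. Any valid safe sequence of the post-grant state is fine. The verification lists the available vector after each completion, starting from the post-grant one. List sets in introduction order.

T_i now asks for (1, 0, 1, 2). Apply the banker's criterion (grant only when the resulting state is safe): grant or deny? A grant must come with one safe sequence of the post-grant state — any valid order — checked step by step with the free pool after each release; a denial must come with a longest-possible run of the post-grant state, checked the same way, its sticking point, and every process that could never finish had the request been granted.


DENY: after the grant no complete ordering would exist.
Key observation: after T_g, T_a the pool peaks at (5, 5, 4, 3), and each blocked process is short somewhere: T_f on r3; T_b on r2; T_i on r1; T_h on r1; T_e on r1.
On the post-grant state, T_g, T_a is a maximal run — nothing extends it. Walking it through:
  pool = (2, 2, 2, 1)
  T_g needs (2, 2, 1, 1) <= (2, 2, 2, 1) -> finishes; pool += (2, 1, 2, 2) = (4, 3, 4, 3)
  T_a needs (3, 2, 3, 1) <= (4, 3, 4, 3) -> finishes; pool += (1, 2, 0, 0) = (5, 5, 4, 3)
  blocked: T_f wants (4, 5, 1, 4), pool (5, 5, 4, 3) — not enough r3
  blocked: T_b wants (6, 3, 1, 3), pool (5, 5, 4, 3) — not enough r2
  blocked: T_i wants (4, 4, 7, 0), pool (5, 5, 4, 3) — not enough r1
  blocked: T_h wants (3, 3, 6, 2), pool (5, 5, 4, 3) — not enough r1
  blocked: T_e wants (1, 1, 5, 1), pool (5, 5, 4, 3) — not enough r1
Post-grant, the permanently blocked set is T_f, T_b, T_i, T_h and T_e.


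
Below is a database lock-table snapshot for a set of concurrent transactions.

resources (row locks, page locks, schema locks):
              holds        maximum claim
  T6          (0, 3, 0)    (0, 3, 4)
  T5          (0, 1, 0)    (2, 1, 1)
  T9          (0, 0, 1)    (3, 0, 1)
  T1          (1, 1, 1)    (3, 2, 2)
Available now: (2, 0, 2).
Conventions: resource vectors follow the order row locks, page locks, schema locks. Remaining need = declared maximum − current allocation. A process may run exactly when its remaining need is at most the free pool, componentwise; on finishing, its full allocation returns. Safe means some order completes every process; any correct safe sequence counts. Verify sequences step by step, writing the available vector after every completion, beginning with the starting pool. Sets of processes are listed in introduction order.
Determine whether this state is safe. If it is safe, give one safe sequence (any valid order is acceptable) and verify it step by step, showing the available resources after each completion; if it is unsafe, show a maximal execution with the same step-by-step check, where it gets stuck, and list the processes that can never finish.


SAFE, for example via the order T5, T1, T9, T6.
Key observation: the order's first zero-slack moment is T5 ((2, 0, 1) needed, (2, 0, 2) free — a requested resource with nothing to spare).
Check, step by step:
  pool = (2, 0, 2)
  T5: need (2, 0, 1) fits (2, 0, 2); releases (0, 1, 0), pool now (2, 1, 2)
  T1: need (2, 1, 1) fits (2, 1, 2); releases (1, 1, 1), pool now (3, 2, 3)
  T9: need (3, 0, 0) fits (3, 2, 3); releases (0, 0, 1), pool now (3, 2, 4)
  T6: need (0, 0, 4) fits (3, 2, 4); releases (0, 3, 0), pool now (3, 5, 4)


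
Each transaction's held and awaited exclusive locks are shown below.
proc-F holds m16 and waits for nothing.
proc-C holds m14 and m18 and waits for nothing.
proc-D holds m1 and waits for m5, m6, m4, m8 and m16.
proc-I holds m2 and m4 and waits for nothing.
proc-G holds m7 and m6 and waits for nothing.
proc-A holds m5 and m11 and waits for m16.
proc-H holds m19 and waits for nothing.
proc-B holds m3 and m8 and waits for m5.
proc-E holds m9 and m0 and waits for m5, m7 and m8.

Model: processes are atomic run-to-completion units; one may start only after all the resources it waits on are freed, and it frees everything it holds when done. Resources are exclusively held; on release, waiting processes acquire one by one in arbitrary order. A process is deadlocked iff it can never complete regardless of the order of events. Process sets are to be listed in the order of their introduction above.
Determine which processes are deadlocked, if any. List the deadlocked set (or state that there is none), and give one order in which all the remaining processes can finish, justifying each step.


Nothing here is deadlocked.
Key observation: no waiting chain loops back on itself — every chain ends at a process that waits on nothing, so everyone eventually runs.
The rest can finish in the order proc-F, proc-H, proc-A, proc-G, proc-I, proc-C, proc-B, proc-D, proc-E.
Walking it through:
  proc-F: no waits; runs immediately, freeing m16
  proc-H: no waits; runs immediately, freeing m19
  run proc-A (all its waits — m16 — are resolved); releases m5 and m11
  proc-G: no waits; runs immediately, freeing m7 and m6
  proc-I: no waits; runs immediately, freeing m2 and m4
  proc-C: no waits; runs immediately, freeing m14 and m18
  run proc-B (all its waits — m5 — are resolved); releases m3 and m8
  run proc-D (all its waits — m5, m6, m4, m8 and m16 — are resolved); releases m1
  run proc-E (all its waits — m5, m7 and m8 — are resolved); releases m9 and m0


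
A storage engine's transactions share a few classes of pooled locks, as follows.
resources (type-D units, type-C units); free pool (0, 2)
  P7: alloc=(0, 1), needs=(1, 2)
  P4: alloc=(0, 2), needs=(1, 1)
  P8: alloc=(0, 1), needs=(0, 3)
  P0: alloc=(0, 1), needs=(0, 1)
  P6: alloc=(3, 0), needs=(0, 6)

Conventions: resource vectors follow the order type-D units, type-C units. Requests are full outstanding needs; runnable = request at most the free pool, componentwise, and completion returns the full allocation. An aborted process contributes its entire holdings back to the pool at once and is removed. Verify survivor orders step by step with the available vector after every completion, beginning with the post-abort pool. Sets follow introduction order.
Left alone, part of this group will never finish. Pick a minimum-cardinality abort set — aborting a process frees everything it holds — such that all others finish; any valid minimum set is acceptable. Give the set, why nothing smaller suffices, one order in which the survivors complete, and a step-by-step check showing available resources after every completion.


The answer: abort P6.
Key observation: no ordering could ever have run P7 before the abort of P6; with (3, 0) back in the pool it fits at step 1.
Minimality: the empty abort set fails — the state is deadlocked as it stands.
One survivor order: P7, P0, P4, P8. Walking it through (post-abort pool first):
  pool = (3, 2)
  run P7 (needs (1, 2), free (3, 2)); after release of (0, 1) the pool is (3, 3)
  run P0 (needs (0, 1), free (3, 3)); after release of (0, 1) the pool is (3, 4)
  run P4 (needs (1, 1), free (3, 4)); after release of (0, 2) the pool is (3, 6)
  run P8 (needs (0, 3), free (3, 6)); after release of (0, 1) the pool is (3, 7)


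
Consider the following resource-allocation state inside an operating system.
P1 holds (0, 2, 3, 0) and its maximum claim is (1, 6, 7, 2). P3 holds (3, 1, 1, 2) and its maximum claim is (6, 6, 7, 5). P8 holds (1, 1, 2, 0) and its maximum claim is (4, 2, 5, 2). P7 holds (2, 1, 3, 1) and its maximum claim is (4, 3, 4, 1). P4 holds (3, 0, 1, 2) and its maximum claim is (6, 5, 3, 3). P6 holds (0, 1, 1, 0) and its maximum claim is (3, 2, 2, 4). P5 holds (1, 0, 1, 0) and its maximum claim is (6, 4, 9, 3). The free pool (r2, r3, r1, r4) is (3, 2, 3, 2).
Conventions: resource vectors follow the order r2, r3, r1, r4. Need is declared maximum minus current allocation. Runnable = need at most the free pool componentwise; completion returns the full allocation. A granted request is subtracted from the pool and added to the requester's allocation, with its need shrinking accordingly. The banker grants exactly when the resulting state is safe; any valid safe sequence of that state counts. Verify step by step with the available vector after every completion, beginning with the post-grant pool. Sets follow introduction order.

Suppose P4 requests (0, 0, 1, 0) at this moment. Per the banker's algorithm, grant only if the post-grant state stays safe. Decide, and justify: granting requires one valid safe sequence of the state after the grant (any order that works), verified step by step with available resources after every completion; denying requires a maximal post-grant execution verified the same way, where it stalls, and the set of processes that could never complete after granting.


GRANT: granting preserves safety; a valid post-grant sequence is P7, P8, P1, P5, P3, P4, P6.
Key observation: even at the reduced pool (3, 2, 2, 2), P7 fits immediately, so safety survives the grant.
Check on the post-grant state, step by step:
  pool = (3, 2, 2, 2)
  P7: need (2, 2, 1, 0) fits (3, 2, 2, 2); releases (2, 1, 3, 1), pool now (5, 3, 5, 3)
  P8: need (3, 1, 3, 2) fits (5, 3, 5, 3); releases (1, 1, 2, 0), pool now (6, 4, 7, 3)
  P1: need (1, 4, 4, 2) fits (6, 4, 7, 3); releases (0, 2, 3, 0), pool now (6, 6, 10, 3)
  P5: need (5, 4, 8, 3) fits (6, 6, 10, 3); releases (1, 0, 1, 0), pool now (7, 6, 11, 3)
  P3: need (3, 5, 6, 3) fits (7, 6, 11, 3); releases (3, 1, 1, 2), pool now (10, 7, 12, 5)
  P4: need (3, 5, 1, 1) fits (10, 7, 12, 5); releases (3, 0, 2, 2), pool now (13, 7, 14, 7)
  P6: need (3, 1, 1, 4) fits (13, 7, 14, 7); releases (0, 1, 1, 0), pool now (13, 8, 15, 7)


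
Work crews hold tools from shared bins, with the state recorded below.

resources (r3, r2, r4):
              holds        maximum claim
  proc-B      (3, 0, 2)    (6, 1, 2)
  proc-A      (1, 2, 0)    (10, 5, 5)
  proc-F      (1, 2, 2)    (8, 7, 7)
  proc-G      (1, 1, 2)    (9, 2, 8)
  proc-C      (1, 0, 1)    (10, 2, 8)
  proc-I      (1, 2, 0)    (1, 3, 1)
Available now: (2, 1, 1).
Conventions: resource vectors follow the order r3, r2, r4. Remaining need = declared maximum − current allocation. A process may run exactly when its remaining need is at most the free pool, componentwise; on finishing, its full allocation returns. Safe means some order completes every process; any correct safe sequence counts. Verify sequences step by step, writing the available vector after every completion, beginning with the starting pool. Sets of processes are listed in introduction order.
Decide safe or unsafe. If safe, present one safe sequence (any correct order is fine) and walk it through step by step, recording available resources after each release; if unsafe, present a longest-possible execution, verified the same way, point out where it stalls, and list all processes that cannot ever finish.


UNSAFE — no complete ordering exists.
Key observation: the wall is r3: completing proc-I, proc-B brings the pool only to (6, 3, 3), and all the rest need more.
A maximal execution: proc-I, proc-B — then nothing else fits. Check, step by step:
  pool = (2, 1, 1)
  proc-I: need (0, 1, 1) fits (2, 1, 1); releases (1, 2, 0), pool now (3, 3, 1)
  proc-B: need (3, 1, 0) fits (3, 3, 1); releases (3, 0, 2), pool now (6, 3, 3)
  proc-A cannot run: need (9, 3, 5) vs free (6, 3, 3) (insufficient r3 and r4)
  proc-F cannot run: need (7, 5, 5) vs free (6, 3, 3) (insufficient r3, r2 and r4)
  proc-G cannot run: need (8, 1, 6) vs free (6, 3, 3) (insufficient r3 and r4)
  proc-C cannot run: need (9, 2, 7) vs free (6, 3, 3) (insufficient r3 and r4)
Never able to finish: proc-A, proc-F, proc-G and proc-C.


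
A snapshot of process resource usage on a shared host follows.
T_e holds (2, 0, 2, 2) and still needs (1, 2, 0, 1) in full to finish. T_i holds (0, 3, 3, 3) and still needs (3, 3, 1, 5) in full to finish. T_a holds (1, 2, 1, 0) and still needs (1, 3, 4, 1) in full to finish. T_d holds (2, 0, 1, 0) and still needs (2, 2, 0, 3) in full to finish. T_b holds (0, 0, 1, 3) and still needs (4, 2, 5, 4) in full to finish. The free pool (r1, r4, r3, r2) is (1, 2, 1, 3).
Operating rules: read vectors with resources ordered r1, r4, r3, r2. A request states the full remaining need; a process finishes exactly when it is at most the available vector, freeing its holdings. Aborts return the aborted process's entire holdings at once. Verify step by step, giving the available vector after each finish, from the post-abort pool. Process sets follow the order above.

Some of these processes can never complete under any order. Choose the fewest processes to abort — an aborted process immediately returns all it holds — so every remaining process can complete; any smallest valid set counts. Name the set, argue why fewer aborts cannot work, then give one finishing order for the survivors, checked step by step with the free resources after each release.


The answer: abort T_a.
Key observation: the returned (1, 2, 1, 0) from T_a is what brings T_i — unrunnable before, under any order — into play at step 3.
Why nothing smaller works: aborting no one leaves the state deadlocked as given.
One survivor order: T_e, T_d, T_i, T_b. Step-by-step check (post-abort pool first):
  pool = (2, 4, 2, 3)
  T_e needs (1, 2, 0, 1) <= (2, 4, 2, 3) -> finishes; pool += (2, 0, 2, 2) = (4, 4, 4, 5)
  T_d needs (2, 2, 0, 3) <= (4, 4, 4, 5) -> finishes; pool += (2, 0, 1, 0) = (6, 4, 5, 5)
  T_i needs (3, 3, 1, 5) <= (6, 4, 5, 5) -> finishes; pool += (0, 3, 3, 3) = (6, 7, 8, 8)
  T_b needs (4, 2, 5, 4) <= (6, 7, 8, 8) -> finishes; pool += (0, 0, 1, 3) = (6, 7, 9, 11)
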